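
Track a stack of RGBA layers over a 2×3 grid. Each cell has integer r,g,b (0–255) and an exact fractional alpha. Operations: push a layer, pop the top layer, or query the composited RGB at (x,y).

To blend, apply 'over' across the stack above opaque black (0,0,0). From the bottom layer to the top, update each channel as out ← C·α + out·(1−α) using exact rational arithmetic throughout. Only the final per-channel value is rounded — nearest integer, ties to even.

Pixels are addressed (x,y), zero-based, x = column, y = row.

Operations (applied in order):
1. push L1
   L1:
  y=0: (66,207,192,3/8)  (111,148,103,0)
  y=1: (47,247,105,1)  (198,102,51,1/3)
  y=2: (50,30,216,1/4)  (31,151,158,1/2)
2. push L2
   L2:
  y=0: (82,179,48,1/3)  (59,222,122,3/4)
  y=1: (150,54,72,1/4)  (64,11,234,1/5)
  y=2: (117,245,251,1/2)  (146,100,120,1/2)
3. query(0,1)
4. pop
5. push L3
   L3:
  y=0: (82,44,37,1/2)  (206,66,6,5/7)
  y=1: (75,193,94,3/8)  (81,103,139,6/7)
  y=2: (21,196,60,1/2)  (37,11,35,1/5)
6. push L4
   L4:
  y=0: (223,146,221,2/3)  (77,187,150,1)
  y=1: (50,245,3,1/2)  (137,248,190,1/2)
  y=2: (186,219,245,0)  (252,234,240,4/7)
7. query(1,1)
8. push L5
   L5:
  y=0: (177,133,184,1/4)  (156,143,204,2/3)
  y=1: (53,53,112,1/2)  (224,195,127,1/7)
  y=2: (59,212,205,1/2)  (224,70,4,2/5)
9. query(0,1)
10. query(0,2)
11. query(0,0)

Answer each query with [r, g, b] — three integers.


query (0,1) [L1,L2] — begin 0,0,0
L1 α=1: [47, 247, 105]
L2 α=1/4: [291/4, 795/4, 387/4]
→ [73, 199, 97]

query (1,1) [L1,L3,L4] — begin 0,0,0
after L1 α=1/3: [66, 34, 17]
after L3 α=6/7: [552/7, 652/7, 851/7]
after L4 α=1/2: [1511/14, 1194/7, 2181/14]
rounded: [108, 171, 156]

at x=0,y=1 over L1,L3,L4,L5:
after L1 α=1: [47, 247, 105]
after L3 α=3/8: [115/2, 907/4, 807/8]
after L4 α=1/2: [215/4, 1887/8, 831/16]
after L5 α=1/2: [427/8, 2311/16, 2623/32]
= [53, 144, 82]

(0,2) stack=L1,L3,L4,L5; from [0,0,0]:
L1 α=1/4: [25/2, 15/2, 54]
L3 α=1/2: [67/4, 407/4, 57]
L4 α=0: [67/4, 407/4, 57]
L5 α=1/2: [303/8, 1255/8, 131]
→ [38, 157, 131]

(0,0) stack=L1,L3,L4,L5; from [0,0,0]:
L1 α=3/8: [99/4, 621/8, 72]
L3 α=1/2: [427/8, 973/16, 109/2]
L4 α=2/3: [3995/24, 5645/48, 331/2]
L5 α=1/4: [5411/32, 7773/64, 1361/8]
→ [169, 121, 170]


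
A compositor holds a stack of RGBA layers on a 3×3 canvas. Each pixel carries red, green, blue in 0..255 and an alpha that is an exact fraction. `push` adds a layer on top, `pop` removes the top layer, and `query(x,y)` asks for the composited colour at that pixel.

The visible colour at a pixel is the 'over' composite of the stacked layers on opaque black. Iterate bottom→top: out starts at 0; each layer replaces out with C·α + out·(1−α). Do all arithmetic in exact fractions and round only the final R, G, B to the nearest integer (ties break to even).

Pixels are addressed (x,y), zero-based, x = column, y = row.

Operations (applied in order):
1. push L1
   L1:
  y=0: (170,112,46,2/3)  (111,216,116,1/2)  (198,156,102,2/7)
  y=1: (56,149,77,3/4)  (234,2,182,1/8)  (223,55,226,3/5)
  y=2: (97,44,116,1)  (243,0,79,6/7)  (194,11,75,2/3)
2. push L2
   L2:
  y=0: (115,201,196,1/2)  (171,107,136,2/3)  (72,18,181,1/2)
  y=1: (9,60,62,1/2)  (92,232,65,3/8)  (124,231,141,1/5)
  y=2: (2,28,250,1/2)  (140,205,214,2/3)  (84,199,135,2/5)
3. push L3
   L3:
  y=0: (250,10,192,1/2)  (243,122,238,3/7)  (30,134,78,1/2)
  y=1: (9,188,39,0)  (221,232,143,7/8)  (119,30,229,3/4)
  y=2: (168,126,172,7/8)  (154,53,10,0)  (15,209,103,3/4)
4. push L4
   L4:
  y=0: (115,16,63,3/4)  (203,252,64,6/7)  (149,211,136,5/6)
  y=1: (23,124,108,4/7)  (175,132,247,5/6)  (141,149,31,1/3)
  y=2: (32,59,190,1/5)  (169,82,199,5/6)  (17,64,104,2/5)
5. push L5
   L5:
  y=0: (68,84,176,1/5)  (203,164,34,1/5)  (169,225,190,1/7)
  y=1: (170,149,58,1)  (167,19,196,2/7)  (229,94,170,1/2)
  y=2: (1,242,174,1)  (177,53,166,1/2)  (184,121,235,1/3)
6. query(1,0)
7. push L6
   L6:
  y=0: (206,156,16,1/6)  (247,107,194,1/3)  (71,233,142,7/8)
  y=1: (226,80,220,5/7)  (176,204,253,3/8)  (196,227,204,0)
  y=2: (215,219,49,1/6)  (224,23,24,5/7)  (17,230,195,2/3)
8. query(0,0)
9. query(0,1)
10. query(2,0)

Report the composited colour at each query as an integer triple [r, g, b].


(1,0) stack=L1,L2,L3,L4,L5; from [0,0,0]:
+L1 (α=1/2) → [111/2, 108, 58]
+L2 (α=2/3) → [265/2, 322/3, 110]
+L3 (α=3/7) → [1259/7, 2386/21, 1154/7]
+L4 (α=6/7) → [9785/49, 34138/147, 3842/49]
+L5 (α=1/5) → [49087/245, 32132/147, 17034/245]
→ [200, 219, 70]

at x=0,y=0 over L1,L2,L3,L4,L5,L6:
L1 α=2/3: [340/3, 224/3, 92/3]
L2 α=1/2: [685/6, 827/6, 340/3]
L3 α=1/2: [2185/12, 887/12, 458/3]
L4 α=3/4: [6325/48, 1463/48, 1025/12]
L5 α=1/5: [7141/60, 2471/60, 1553/15]
L6 α=1/6: [9613/72, 4343/72, 1601/18]
rounded: [134, 60, 89]

at x=0,y=1 over L1,L2,L3,L4,L5,L6:
after L1 α=3/4: [42, 447/4, 231/4]
after L2 α=1/2: [51/2, 687/8, 479/8]
after L3 α=0: [51/2, 687/8, 479/8]
after L4 α=4/7: [337/14, 6029/56, 699/8]
after L5 α=1: [170, 149, 58]
after L6 α=5/7: [210, 698/7, 1216/7]
rounded: [210, 100, 174]

at x=2,y=0 over L1,L2,L3,L4,L5,L6:
L1 α=2/7: [396/7, 312/7, 204/7]
L2 α=1/2: [450/7, 219/7, 1471/14]
L3 α=1/2: [330/7, 1157/14, 2563/28]
L4 α=5/6: [5545/42, 5309/28, 7201/56]
L5 α=1/7: [6728/49, 19077/98, 26923/196]
L6 α=7/8: [31081/392, 178915/784, 221747/1568]
= [79, 228, 141]


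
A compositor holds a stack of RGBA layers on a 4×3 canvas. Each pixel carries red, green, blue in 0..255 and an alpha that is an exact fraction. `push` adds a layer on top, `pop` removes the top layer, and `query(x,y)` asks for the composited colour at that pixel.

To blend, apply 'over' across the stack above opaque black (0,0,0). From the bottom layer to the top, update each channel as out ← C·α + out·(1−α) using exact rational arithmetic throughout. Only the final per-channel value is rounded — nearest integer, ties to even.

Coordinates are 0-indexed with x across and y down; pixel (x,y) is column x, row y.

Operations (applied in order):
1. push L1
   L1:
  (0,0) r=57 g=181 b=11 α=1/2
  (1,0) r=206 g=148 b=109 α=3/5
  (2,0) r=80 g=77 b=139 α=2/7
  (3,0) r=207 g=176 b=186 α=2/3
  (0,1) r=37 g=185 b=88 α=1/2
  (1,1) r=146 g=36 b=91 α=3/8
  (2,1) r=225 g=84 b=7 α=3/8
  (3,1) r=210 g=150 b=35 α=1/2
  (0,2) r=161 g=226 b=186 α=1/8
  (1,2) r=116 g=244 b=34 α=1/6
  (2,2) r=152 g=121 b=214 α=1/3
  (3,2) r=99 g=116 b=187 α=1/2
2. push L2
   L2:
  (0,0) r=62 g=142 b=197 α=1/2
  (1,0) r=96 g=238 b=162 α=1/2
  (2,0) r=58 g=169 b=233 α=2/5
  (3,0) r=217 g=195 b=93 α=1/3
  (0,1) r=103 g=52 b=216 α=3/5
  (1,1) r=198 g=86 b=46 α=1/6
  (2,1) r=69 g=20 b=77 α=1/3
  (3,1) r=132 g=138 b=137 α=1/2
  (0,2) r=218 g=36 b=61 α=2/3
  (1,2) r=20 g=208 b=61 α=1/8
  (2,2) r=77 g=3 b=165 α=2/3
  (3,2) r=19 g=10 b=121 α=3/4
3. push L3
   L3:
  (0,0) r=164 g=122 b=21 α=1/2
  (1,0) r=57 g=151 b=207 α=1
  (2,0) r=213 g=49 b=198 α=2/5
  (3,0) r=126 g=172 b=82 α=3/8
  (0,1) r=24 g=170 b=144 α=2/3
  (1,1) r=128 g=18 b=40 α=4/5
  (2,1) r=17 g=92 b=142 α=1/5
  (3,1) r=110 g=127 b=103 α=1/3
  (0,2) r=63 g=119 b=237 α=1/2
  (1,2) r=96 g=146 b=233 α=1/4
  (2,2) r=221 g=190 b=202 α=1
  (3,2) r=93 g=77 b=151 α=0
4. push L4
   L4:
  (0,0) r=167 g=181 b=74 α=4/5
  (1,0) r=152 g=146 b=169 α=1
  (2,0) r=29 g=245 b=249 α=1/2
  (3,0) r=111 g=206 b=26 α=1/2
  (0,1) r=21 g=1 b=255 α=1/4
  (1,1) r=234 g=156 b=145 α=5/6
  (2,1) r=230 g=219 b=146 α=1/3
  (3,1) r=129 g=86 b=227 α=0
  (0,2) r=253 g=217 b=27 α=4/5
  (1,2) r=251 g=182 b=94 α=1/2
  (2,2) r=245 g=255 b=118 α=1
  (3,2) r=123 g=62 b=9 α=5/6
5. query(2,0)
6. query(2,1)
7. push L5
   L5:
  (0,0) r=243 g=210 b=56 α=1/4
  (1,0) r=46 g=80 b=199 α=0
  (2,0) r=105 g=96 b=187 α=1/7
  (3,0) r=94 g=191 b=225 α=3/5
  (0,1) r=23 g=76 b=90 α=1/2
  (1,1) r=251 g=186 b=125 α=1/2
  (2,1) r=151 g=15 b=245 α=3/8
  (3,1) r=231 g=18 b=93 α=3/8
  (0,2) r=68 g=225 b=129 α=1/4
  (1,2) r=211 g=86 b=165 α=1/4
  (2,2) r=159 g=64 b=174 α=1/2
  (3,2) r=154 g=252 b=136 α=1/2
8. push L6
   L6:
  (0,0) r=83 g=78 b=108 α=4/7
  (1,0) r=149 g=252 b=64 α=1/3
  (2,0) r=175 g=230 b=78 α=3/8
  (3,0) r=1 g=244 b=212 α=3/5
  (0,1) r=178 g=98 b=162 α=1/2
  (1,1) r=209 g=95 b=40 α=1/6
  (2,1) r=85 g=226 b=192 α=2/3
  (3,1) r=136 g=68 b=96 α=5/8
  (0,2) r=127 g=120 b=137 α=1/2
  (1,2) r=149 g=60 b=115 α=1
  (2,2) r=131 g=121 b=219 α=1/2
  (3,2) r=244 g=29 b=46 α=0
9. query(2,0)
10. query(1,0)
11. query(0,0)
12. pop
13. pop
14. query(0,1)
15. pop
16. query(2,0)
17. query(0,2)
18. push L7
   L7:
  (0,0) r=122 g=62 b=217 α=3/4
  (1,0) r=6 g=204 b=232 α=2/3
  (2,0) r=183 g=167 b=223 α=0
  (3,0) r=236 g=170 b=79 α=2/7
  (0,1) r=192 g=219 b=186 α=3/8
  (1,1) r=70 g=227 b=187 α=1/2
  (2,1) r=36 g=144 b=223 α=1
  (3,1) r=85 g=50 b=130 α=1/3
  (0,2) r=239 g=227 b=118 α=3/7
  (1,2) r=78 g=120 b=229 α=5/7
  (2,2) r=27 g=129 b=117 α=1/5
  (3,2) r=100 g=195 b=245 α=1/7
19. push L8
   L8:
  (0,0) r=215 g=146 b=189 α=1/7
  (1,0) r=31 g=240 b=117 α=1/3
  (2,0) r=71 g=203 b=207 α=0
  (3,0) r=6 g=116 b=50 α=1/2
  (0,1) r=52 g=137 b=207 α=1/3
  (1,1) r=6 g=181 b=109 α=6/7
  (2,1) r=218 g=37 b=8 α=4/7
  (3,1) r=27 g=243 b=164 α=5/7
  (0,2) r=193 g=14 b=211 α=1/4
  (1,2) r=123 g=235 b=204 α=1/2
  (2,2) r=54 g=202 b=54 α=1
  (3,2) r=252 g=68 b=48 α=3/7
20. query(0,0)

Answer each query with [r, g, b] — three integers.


at x=2,y=0 over L1,L2,L3,L4:
+L1 (α=2/7) → [160/7, 22, 278/7]
+L2 (α=2/5) → [1292/35, 404/5, 4096/35]
+L3 (α=2/5) → [18786/175, 1702/25, 26148/175]
+L4 (α=1/2) → [23861/350, 7827/50, 69723/350]
→ [68, 157, 199]

at x=2,y=1 over L1,L2,L3,L4:
after L1 α=3/8: [675/8, 63/2, 21/8]
after L2 α=1/3: [317/4, 83/3, 329/12]
after L3 α=1/5: [334/5, 608/15, 151/3]
after L4 α=1/3: [606/5, 4501/45, 740/9]
rounded: [121, 100, 82]

at x=2,y=0 over L1,L2,L3,L4,L5,L6:
+L1 (α=2/7) → [160/7, 22, 278/7]
+L2 (α=2/5) → [1292/35, 404/5, 4096/35]
+L3 (α=2/5) → [18786/175, 1702/25, 26148/175]
+L4 (α=1/2) → [23861/350, 7827/50, 69723/350]
+L5 (α=1/7) → [89958/1225, 25881/175, 241894/1225]
+L6 (α=3/8) → [218583/1960, 50031/280, 37403/245]
→ [112, 179, 153]

at x=1,y=0 over L1,L2,L3,L4,L5,L6:
after L1 α=3/5: [618/5, 444/5, 327/5]
after L2 α=1/2: [549/5, 817/5, 1137/10]
after L3 α=1: [57, 151, 207]
after L4 α=1: [152, 146, 169]
after L5 α=0: [152, 146, 169]
after L6 α=1/3: [151, 544/3, 134]
rounded: [151, 181, 134]

query (0,0) [L1,L2,L3,L4,L5,L6] — begin 0,0,0
+L1 (α=1/2) → [57/2, 181/2, 11/2]
+L2 (α=1/2) → [181/4, 465/4, 405/4]
+L3 (α=1/2) → [837/8, 953/8, 489/8]
+L4 (α=4/5) → [6181/40, 1349/8, 2857/40]
+L5 (α=1/4) → [28263/160, 5727/32, 10811/160]
+L6 (α=4/7) → [137909/1120, 27165/224, 101553/1120]
rounded: [123, 121, 91]

at x=0,y=1 over L1,L2,L3,L4:
after L1 α=1/2: [37/2, 185/2, 44]
after L2 α=3/5: [346/5, 341/5, 736/5]
after L3 α=2/3: [586/15, 2041/15, 2176/15]
after L4 α=1/4: [691/20, 1023/10, 3451/20]
→ [35, 102, 173]

query (2,0) [L1,L2,L3] — begin 0,0,0
+L1 (α=2/7) → [160/7, 22, 278/7]
+L2 (α=2/5) → [1292/35, 404/5, 4096/35]
+L3 (α=2/5) → [18786/175, 1702/25, 26148/175]
rounded: [107, 68, 149]

query (0,2) [L1,L2,L3] — begin 0,0,0
+L1 (α=1/8) → [161/8, 113/4, 93/4]
+L2 (α=2/3) → [3649/24, 401/12, 581/12]
+L3 (α=1/2) → [5161/48, 1829/24, 3425/24]
rounded: [108, 76, 143]

query (0,0) [L1,L2,L3,L7,L8] — begin 0,0,0
L1 α=1/2: [57/2, 181/2, 11/2]
L2 α=1/2: [181/4, 465/4, 405/4]
L3 α=1/2: [837/8, 953/8, 489/8]
L7 α=3/4: [3765/32, 2441/32, 5697/32]
L8 α=1/7: [2105/16, 9659/112, 20115/112]
= [132, 86, 180]


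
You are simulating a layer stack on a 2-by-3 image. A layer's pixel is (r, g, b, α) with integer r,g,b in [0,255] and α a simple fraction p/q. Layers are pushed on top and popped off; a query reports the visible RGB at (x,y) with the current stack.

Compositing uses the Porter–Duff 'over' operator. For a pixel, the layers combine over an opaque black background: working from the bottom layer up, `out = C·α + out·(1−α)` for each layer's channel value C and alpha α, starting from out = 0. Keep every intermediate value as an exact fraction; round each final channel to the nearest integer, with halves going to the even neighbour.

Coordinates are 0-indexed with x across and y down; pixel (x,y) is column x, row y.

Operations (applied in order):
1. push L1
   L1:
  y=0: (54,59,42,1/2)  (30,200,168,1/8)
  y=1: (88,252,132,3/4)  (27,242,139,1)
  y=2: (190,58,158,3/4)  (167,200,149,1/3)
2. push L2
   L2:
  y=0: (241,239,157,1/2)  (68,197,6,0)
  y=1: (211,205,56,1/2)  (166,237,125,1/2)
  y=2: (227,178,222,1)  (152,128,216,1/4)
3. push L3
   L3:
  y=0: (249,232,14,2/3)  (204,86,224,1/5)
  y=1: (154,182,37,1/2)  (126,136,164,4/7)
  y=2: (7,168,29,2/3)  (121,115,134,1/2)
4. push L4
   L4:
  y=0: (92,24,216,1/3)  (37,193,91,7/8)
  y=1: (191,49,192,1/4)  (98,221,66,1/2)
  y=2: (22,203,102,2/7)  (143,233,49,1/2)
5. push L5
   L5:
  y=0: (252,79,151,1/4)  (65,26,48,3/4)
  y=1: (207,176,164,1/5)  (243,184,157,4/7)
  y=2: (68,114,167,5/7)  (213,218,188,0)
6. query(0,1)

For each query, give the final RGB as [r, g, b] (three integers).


at x=0,y=1 over L1,L2,L3,L4,L5:
L1 α=3/4: [66, 189, 99]
L2 α=1/2: [277/2, 197, 155/2]
L3 α=1/2: [585/4, 379/2, 229/4]
L4 α=1/4: [2519/16, 1235/8, 1455/16]
L5 α=1/5: [3347/20, 1587/10, 2111/20]
rounded: [167, 159, 106]


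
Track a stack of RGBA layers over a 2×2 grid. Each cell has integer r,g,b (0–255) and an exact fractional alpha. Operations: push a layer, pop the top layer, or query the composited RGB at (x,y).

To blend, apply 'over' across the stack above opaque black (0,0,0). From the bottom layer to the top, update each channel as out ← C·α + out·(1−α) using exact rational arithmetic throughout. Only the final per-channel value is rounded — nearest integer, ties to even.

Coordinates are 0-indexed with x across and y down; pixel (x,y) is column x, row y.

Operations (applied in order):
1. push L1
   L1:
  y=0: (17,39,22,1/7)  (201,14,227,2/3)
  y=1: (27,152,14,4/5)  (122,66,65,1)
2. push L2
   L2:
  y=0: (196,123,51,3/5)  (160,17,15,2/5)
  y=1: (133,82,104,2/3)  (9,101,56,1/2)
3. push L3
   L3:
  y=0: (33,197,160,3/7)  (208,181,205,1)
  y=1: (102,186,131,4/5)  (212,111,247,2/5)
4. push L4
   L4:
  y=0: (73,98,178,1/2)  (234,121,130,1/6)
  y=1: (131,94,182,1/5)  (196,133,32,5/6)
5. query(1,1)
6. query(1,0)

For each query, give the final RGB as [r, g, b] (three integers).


(1,1) stack=L1,L2,L3,L4; from [0,0,0]:
+L1 (α=1) → [122, 66, 65]
+L2 (α=1/2) → [131/2, 167/2, 121/2]
+L3 (α=2/5) → [1241/10, 189/2, 1351/10]
+L4 (α=5/6) → [11041/60, 1519/12, 2951/60]
rounded: [184, 127, 49]

query (1,0) [L1,L2,L3,L4] — begin 0,0,0
+L1 (α=2/3) → [134, 28/3, 454/3]
+L2 (α=2/5) → [722/5, 62/5, 484/5]
+L3 (α=1) → [208, 181, 205]
+L4 (α=1/6) → [637/3, 171, 385/2]
→ [212, 171, 192]


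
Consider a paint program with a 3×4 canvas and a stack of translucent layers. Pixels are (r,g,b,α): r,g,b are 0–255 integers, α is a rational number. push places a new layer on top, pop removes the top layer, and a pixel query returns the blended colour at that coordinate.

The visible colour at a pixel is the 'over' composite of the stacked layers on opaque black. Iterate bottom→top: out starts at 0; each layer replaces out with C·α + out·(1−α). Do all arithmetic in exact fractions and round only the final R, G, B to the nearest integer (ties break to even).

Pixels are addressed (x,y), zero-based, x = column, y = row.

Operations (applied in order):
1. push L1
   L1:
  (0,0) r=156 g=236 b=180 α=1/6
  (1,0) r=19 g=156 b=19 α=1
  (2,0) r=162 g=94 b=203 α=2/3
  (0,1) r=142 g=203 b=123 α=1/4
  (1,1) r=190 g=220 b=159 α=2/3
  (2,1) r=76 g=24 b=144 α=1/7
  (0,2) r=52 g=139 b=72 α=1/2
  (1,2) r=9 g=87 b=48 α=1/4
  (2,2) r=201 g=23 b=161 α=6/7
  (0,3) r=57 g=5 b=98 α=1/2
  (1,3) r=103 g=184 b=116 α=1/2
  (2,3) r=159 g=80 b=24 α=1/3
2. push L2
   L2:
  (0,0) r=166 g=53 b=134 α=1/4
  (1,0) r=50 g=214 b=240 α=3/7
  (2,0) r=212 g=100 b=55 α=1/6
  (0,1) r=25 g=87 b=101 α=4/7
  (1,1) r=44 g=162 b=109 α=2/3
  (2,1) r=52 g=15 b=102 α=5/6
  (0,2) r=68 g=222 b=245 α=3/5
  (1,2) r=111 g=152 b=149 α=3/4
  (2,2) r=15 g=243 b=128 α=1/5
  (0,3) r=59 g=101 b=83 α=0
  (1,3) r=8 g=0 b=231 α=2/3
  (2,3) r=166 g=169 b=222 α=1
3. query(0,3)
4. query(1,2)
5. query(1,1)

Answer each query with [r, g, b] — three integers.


query (0,3) [L1,L2] — begin 0,0,0
+L1 (α=1/2) → [57/2, 5/2, 49]
+L2 (α=0) → [57/2, 5/2, 49]
= [28, 2, 49]

at x=1,y=2 over L1,L2:
+L1 (α=1/4) → [9/4, 87/4, 12]
+L2 (α=3/4) → [1341/16, 1911/16, 459/4]
→ [84, 119, 115]

at x=1,y=1 over L1,L2:
+L1 (α=2/3) → [380/3, 440/3, 106]
+L2 (α=2/3) → [644/9, 1412/9, 108]
→ [72, 157, 108]


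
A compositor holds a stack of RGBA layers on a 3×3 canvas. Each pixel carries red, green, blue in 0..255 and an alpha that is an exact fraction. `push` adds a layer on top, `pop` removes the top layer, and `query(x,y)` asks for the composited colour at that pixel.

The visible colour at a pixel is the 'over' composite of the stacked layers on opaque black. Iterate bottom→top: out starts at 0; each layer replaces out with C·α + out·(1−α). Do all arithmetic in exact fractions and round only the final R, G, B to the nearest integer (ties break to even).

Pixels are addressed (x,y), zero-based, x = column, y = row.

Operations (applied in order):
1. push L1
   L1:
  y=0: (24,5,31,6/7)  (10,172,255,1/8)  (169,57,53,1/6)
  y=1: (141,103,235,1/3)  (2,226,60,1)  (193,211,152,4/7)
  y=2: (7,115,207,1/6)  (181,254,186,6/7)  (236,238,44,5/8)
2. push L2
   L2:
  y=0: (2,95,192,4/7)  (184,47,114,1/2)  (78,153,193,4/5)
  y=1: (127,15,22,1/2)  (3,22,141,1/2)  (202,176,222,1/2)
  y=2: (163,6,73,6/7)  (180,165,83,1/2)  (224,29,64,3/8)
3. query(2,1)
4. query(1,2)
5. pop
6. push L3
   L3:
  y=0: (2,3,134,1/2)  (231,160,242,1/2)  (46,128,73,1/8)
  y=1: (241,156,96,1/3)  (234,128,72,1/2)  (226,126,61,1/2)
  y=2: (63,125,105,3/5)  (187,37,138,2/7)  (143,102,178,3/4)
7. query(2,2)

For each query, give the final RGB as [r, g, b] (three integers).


at x=2,y=1 over L1,L2:
after L1 α=4/7: [772/7, 844/7, 608/7]
after L2 α=1/2: [1093/7, 1038/7, 1081/7]
→ [156, 148, 154]

(1,2) stack=L1,L2; from [0,0,0]:
+L1 (α=6/7) → [1086/7, 1524/7, 1116/7]
+L2 (α=1/2) → [1173/7, 2679/14, 1697/14]
= [168, 191, 121]

at x=2,y=2 over L1,L3:
after L1 α=5/8: [295/2, 595/4, 55/2]
after L3 α=3/4: [1153/8, 1819/16, 1123/8]
→ [144, 114, 140]


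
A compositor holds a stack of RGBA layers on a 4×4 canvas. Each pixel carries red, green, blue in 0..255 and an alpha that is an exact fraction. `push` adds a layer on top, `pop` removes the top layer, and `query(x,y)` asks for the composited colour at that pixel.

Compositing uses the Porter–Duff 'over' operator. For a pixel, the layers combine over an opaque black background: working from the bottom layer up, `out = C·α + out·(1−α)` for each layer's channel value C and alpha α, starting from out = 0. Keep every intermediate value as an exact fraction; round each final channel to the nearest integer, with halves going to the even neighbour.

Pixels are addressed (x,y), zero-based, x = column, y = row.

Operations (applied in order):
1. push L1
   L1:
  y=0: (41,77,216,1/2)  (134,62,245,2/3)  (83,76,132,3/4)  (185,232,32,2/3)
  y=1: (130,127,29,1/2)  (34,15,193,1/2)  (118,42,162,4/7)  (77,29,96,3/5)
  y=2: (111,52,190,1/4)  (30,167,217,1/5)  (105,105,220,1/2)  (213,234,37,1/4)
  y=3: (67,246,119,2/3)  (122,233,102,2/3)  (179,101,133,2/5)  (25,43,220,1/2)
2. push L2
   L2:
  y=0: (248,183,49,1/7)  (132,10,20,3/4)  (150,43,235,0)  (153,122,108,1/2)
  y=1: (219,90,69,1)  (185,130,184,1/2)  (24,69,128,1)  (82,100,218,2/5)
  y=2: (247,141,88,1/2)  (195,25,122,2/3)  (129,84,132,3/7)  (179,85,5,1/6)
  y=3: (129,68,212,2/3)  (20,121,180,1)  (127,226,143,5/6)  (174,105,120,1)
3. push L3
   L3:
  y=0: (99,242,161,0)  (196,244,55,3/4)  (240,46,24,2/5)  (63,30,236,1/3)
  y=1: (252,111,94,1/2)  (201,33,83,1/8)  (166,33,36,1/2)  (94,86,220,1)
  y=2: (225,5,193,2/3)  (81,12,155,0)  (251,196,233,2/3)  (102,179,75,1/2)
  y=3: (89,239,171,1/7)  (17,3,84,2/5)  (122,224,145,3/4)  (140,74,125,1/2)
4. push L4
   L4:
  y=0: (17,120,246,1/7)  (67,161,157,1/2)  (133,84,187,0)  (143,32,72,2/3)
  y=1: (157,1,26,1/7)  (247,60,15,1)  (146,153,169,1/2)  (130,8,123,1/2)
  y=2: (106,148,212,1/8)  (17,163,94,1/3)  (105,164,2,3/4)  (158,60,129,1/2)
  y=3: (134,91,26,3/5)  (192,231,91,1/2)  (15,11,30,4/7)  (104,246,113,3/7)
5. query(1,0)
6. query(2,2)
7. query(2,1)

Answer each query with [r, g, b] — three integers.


query (1,0) [L1,L2,L3,L4] — begin 0,0,0
L1 α=2/3: [268/3, 124/3, 490/3]
L2 α=3/4: [364/3, 107/6, 335/6]
L3 α=3/4: [532/3, 4499/24, 1325/24]
L4 α=1/2: [733/6, 8363/48, 5093/48]
→ [122, 174, 106]

(2,2) stack=L1,L2,L3,L4; from [0,0,0]:
+L1 (α=1/2) → [105/2, 105/2, 110]
+L2 (α=3/7) → [597/7, 66, 836/7]
+L3 (α=2/3) → [4111/21, 458/3, 1366/7]
+L4 (α=3/4) → [5363/42, 967/6, 352/7]
= [128, 161, 50]

query (2,1) [L1,L2,L3,L4] — begin 0,0,0
+L1 (α=4/7) → [472/7, 24, 648/7]
+L2 (α=1) → [24, 69, 128]
+L3 (α=1/2) → [95, 51, 82]
+L4 (α=1/2) → [241/2, 102, 251/2]
→ [120, 102, 126]


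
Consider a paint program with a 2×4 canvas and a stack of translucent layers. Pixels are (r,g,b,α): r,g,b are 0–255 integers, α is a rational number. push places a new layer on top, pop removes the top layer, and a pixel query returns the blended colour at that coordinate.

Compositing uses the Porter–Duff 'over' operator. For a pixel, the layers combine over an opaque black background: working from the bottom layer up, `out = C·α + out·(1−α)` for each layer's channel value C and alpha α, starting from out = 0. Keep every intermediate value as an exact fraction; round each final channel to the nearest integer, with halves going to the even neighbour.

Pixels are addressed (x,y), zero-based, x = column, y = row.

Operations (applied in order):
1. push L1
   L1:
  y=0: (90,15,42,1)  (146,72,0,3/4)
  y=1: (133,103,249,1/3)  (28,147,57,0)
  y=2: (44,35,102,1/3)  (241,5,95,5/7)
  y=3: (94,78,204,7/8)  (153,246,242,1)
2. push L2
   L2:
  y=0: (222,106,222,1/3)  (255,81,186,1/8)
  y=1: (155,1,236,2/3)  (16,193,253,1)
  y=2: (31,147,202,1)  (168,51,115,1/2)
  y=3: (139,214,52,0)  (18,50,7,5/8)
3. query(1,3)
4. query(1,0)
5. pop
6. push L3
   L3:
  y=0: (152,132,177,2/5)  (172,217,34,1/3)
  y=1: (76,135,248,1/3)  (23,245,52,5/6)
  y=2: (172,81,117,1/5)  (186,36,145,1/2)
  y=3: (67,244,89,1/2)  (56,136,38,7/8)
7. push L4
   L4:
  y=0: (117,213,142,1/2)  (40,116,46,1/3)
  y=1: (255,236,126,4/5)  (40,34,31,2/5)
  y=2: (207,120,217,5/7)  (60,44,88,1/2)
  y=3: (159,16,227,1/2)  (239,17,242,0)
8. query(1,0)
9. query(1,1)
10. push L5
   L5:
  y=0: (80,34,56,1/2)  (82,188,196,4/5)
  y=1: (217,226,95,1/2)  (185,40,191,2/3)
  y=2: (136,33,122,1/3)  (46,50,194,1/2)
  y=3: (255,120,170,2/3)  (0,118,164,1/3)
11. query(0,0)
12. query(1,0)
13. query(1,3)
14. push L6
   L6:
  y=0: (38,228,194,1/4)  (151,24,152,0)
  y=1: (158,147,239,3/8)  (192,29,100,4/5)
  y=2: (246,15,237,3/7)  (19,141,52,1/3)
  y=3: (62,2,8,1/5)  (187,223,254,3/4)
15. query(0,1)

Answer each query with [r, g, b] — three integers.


at x=1,y=3 over L1,L2:
after L1 α=1: [153, 246, 242]
after L2 α=5/8: [549/8, 247/2, 761/8]
rounded: [69, 124, 95]

at x=1,y=0 over L1,L2:
L1 α=3/4: [219/2, 54, 0]
L2 α=1/8: [2043/16, 459/8, 93/4]
rounded: [128, 57, 23]

(1,0) stack=L1,L3,L4; from [0,0,0]:
+L1 (α=3/4) → [219/2, 54, 0]
+L3 (α=1/3) → [391/3, 325/3, 34/3]
+L4 (α=1/3) → [902/9, 998/9, 206/9]
= [100, 111, 23]

at x=1,y=1 over L1,L3,L4:
L1 α=0: [0, 0, 0]
L3 α=5/6: [115/6, 1225/6, 130/3]
L4 α=2/5: [55/2, 1361/10, 192/5]
= [28, 136, 38]

(0,0) stack=L1,L3,L4,L5; from [0,0,0]:
after L1 α=1: [90, 15, 42]
after L3 α=2/5: [574/5, 309/5, 96]
after L4 α=1/2: [1159/10, 687/5, 119]
after L5 α=1/2: [1959/20, 857/10, 175/2]
rounded: [98, 86, 88]

(1,0) stack=L1,L3,L4,L5; from [0,0,0]:
+L1 (α=3/4) → [219/2, 54, 0]
+L3 (α=1/3) → [391/3, 325/3, 34/3]
+L4 (α=1/3) → [902/9, 998/9, 206/9]
+L5 (α=4/5) → [3854/45, 7766/45, 7262/45]
→ [86, 173, 161]

at x=1,y=3 over L1,L3,L4,L5:
after L1 α=1: [153, 246, 242]
after L3 α=7/8: [545/8, 599/4, 127/2]
after L4 α=0: [545/8, 599/4, 127/2]
after L5 α=1/3: [545/12, 835/6, 97]
rounded: [45, 139, 97]

(0,1) stack=L1,L3,L4,L5,L6; from [0,0,0]:
+L1 (α=1/3) → [133/3, 103/3, 83]
+L3 (α=1/3) → [494/9, 611/9, 138]
+L4 (α=4/5) → [9674/45, 9107/45, 642/5]
+L5 (α=1/2) → [19439/90, 19277/90, 1117/10]
+L6 (α=3/8) → [27971/144, 27215/144, 2551/16]
→ [194, 189, 159]


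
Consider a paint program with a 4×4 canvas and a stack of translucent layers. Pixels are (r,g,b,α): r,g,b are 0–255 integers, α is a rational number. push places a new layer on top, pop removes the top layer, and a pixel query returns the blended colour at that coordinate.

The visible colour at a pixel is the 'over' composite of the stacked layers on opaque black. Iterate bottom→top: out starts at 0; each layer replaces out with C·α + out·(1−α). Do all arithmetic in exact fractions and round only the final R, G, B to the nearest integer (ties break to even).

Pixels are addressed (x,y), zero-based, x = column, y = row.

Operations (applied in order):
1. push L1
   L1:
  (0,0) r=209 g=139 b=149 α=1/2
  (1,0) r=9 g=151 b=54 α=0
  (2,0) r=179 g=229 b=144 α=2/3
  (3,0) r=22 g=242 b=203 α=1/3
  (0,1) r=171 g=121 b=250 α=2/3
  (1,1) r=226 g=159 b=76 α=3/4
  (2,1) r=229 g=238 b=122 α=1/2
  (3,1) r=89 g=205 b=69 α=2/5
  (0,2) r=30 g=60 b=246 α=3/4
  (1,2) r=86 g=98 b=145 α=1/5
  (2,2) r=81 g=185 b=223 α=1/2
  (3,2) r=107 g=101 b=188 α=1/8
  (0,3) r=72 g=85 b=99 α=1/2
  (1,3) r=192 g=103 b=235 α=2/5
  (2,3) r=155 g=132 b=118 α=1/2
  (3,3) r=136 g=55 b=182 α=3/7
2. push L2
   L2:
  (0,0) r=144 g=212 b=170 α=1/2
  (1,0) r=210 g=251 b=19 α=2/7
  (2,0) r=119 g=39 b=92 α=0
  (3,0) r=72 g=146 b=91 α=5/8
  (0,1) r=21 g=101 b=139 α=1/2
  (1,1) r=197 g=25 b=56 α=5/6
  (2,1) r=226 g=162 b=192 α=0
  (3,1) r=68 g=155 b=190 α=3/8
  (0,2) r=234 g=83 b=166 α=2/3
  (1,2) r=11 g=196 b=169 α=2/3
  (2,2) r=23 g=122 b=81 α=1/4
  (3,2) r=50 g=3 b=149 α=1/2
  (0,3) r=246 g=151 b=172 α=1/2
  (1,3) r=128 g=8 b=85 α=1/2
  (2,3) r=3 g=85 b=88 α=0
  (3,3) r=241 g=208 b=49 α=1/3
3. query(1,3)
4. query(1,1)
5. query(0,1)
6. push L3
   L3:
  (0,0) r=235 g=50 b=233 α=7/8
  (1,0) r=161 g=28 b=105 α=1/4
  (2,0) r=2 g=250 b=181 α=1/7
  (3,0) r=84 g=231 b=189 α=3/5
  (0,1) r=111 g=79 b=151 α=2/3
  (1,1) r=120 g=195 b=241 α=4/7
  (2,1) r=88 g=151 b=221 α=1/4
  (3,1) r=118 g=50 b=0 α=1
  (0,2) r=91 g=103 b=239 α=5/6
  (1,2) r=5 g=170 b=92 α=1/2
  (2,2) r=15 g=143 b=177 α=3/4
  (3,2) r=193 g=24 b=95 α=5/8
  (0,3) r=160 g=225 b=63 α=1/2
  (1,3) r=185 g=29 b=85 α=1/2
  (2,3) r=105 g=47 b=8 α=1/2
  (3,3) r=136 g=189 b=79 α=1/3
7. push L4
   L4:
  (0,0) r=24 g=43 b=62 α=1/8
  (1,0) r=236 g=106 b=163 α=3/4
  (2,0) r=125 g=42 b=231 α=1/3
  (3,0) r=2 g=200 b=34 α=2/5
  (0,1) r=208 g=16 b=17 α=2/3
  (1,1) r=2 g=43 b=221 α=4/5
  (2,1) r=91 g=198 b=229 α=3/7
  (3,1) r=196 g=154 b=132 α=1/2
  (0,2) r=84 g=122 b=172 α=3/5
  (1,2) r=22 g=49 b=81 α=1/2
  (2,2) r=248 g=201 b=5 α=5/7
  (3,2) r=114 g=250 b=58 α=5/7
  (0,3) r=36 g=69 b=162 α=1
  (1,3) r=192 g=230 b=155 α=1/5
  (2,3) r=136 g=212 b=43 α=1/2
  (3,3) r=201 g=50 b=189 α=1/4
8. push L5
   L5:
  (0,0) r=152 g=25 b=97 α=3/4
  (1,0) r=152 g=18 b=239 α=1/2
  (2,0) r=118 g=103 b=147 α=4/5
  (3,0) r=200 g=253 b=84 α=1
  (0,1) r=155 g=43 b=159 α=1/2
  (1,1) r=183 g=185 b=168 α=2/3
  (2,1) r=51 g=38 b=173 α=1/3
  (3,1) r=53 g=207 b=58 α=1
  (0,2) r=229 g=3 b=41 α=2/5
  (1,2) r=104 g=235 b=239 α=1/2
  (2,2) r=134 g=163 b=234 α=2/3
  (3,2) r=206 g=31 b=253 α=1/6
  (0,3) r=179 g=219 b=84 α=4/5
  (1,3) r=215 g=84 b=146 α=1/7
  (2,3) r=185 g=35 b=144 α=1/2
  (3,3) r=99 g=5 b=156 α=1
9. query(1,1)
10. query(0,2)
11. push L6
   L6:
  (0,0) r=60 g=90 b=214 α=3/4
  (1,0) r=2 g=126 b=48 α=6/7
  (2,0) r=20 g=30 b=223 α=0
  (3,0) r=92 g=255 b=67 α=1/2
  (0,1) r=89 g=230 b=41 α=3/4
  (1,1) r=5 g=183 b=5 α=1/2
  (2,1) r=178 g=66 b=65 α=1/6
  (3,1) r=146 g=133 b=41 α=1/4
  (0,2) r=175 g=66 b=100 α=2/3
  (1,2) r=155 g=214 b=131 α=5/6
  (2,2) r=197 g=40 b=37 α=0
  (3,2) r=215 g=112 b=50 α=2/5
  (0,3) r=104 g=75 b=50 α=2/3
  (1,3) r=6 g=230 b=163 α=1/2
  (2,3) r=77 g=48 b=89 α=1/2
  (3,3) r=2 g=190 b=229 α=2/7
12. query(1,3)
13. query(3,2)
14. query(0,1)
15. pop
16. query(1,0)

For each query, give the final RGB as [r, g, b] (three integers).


at x=1,y=3 over L1,L2:
after L1 α=2/5: [384/5, 206/5, 94]
after L2 α=1/2: [512/5, 123/5, 179/2]
rounded: [102, 25, 90]

query (1,1) [L1,L2] — begin 0,0,0
L1 α=3/4: [339/2, 477/4, 57]
L2 α=5/6: [2309/12, 977/24, 337/6]
rounded: [192, 41, 56]

at x=0,y=1 over L1,L2:
after L1 α=2/3: [114, 242/3, 500/3]
after L2 α=1/2: [135/2, 545/6, 917/6]
rounded: [68, 91, 153]

(1,1) stack=L1,L2,L3,L4,L5; from [0,0,0]:
after L1 α=3/4: [339/2, 477/4, 57]
after L2 α=5/6: [2309/12, 977/24, 337/6]
after L3 α=4/7: [4229/28, 1031/8, 2265/14]
after L4 α=4/5: [4453/140, 2407/40, 14641/70]
after L5 α=2/3: [55693/420, 17207/120, 38161/210]
rounded: [133, 143, 182]

(0,2) stack=L1,L2,L3,L4,L5; from [0,0,0]:
L1 α=3/4: [45/2, 45, 369/2]
L2 α=2/3: [327/2, 211/3, 1033/6]
L3 α=5/6: [1237/12, 878/9, 8203/36]
L4 α=3/5: [2749/30, 1010/9, 17491/90]
L5 α=2/5: [7329/50, 1028/15, 19951/150]
= [147, 69, 133]

(1,3) stack=L1,L2,L3,L4,L5,L6; from [0,0,0]:
L1 α=2/5: [384/5, 206/5, 94]
L2 α=1/2: [512/5, 123/5, 179/2]
L3 α=1/2: [1437/10, 134/5, 349/4]
L4 α=1/5: [3834/25, 1686/25, 504/5]
L5 α=1/7: [28379/175, 12216/175, 3754/35]
L6 α=1/2: [29429/350, 26233/175, 9459/70]
→ [84, 150, 135]

query (3,2) [L1,L2,L3,L4,L5,L6] — begin 0,0,0
L1 α=1/8: [107/8, 101/8, 47/2]
L2 α=1/2: [507/16, 125/16, 345/4]
L3 α=5/8: [16961/128, 2295/128, 2935/32]
L4 α=5/7: [53441/448, 82295/448, 7575/112]
L5 α=1/6: [119831/896, 425363/2688, 66211/672]
L6 α=2/5: [744773/4480, 626067/4480, 88611/1120]
rounded: [166, 140, 79]

query (0,1) [L1,L2,L3,L4,L5,L6] — begin 0,0,0
L1 α=2/3: [114, 242/3, 500/3]
L2 α=1/2: [135/2, 545/6, 917/6]
L3 α=2/3: [193/2, 1493/18, 2729/18]
L4 α=2/3: [1025/6, 2069/54, 3341/54]
L5 α=1/2: [1955/12, 4391/108, 11927/108]
L6 α=3/4: [5159/48, 78911/432, 25211/432]
rounded: [107, 183, 58]

at x=1,y=0 over L1,L2,L3,L4,L5:
+L1 (α=0) → [0, 0, 0]
+L2 (α=2/7) → [60, 502/7, 38/7]
+L3 (α=1/4) → [341/4, 851/14, 849/28]
+L4 (α=3/4) → [3173/16, 5303/56, 14541/112]
+L5 (α=1/2) → [5605/32, 6311/112, 41309/224]
= [175, 56, 184]


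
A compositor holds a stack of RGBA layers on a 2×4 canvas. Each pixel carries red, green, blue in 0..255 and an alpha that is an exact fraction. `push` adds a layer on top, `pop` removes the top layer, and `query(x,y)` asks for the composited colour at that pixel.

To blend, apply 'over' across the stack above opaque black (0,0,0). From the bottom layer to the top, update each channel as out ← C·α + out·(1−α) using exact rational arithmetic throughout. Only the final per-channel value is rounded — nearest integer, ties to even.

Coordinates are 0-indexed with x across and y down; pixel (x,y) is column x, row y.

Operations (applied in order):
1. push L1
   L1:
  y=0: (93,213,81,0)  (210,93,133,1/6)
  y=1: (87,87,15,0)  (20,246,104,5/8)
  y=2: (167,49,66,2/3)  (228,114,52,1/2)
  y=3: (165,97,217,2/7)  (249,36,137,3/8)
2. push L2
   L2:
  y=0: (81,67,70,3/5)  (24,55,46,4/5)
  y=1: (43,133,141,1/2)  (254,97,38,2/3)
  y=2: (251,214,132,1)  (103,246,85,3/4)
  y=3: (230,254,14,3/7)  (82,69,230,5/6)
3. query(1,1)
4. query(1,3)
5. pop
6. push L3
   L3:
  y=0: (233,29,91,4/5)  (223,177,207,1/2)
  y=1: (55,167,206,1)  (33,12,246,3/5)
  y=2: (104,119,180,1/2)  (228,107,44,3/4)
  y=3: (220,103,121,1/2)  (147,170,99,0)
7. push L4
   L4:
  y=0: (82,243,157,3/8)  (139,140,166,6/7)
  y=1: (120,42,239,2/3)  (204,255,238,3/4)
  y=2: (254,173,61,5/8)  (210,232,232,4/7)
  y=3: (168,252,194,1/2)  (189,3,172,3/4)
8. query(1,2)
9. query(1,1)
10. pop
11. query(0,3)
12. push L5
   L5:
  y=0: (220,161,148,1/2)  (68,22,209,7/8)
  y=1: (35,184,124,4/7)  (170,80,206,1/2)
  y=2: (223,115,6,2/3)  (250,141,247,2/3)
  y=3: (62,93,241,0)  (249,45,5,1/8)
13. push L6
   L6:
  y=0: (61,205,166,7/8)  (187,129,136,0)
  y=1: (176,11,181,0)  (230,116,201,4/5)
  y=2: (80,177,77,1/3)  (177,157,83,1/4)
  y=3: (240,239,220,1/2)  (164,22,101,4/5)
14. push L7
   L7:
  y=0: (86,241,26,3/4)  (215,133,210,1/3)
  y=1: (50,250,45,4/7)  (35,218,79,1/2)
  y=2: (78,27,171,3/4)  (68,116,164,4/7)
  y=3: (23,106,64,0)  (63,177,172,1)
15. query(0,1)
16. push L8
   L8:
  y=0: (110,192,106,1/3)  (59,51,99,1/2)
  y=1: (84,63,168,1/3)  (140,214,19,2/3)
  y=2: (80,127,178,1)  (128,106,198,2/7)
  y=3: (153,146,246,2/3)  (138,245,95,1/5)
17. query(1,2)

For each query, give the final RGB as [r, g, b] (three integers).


(1,1) stack=L1,L2; from [0,0,0]:
L1 α=5/8: [25/2, 615/4, 65]
L2 α=2/3: [347/2, 1391/12, 47]
→ [174, 116, 47]

(1,3) stack=L1,L2; from [0,0,0]:
+L1 (α=3/8) → [747/8, 27/2, 411/8]
+L2 (α=5/6) → [4027/48, 239/4, 9611/48]
→ [84, 60, 200]

query (1,2) [L1,L3,L4] — begin 0,0,0
L1 α=1/2: [114, 57, 26]
L3 α=3/4: [399/2, 189/2, 79/2]
L4 α=4/7: [411/2, 2423/14, 299/2]
rounded: [206, 173, 150]

at x=1,y=1 over L1,L3,L4:
L1 α=5/8: [25/2, 615/4, 65]
L3 α=3/5: [124/5, 687/10, 868/5]
L4 α=3/4: [796/5, 8337/40, 2219/10]
rounded: [159, 208, 222]

query (0,3) [L1,L3] — begin 0,0,0
L1 α=2/7: [330/7, 194/7, 62]
L3 α=1/2: [935/7, 915/14, 183/2]
→ [134, 65, 92]

(0,1) stack=L1,L3,L5,L6,L7; from [0,0,0]:
+L1 (α=0) → [0, 0, 0]
+L3 (α=1) → [55, 167, 206]
+L5 (α=4/7) → [305/7, 1237/7, 1114/7]
+L6 (α=0) → [305/7, 1237/7, 1114/7]
+L7 (α=4/7) → [2315/49, 10711/49, 4602/49]
= [47, 219, 94]

(1,2) stack=L1,L3,L5,L6,L7,L8; from [0,0,0]:
L1 α=1/2: [114, 57, 26]
L3 α=3/4: [399/2, 189/2, 79/2]
L5 α=2/3: [1399/6, 251/2, 1067/6]
L6 α=1/4: [1753/8, 1067/8, 1233/8]
L7 α=4/7: [7435/56, 6913/56, 8947/56]
L8 α=2/7: [51511/392, 46437/392, 66911/392]
rounded: [131, 118, 171]


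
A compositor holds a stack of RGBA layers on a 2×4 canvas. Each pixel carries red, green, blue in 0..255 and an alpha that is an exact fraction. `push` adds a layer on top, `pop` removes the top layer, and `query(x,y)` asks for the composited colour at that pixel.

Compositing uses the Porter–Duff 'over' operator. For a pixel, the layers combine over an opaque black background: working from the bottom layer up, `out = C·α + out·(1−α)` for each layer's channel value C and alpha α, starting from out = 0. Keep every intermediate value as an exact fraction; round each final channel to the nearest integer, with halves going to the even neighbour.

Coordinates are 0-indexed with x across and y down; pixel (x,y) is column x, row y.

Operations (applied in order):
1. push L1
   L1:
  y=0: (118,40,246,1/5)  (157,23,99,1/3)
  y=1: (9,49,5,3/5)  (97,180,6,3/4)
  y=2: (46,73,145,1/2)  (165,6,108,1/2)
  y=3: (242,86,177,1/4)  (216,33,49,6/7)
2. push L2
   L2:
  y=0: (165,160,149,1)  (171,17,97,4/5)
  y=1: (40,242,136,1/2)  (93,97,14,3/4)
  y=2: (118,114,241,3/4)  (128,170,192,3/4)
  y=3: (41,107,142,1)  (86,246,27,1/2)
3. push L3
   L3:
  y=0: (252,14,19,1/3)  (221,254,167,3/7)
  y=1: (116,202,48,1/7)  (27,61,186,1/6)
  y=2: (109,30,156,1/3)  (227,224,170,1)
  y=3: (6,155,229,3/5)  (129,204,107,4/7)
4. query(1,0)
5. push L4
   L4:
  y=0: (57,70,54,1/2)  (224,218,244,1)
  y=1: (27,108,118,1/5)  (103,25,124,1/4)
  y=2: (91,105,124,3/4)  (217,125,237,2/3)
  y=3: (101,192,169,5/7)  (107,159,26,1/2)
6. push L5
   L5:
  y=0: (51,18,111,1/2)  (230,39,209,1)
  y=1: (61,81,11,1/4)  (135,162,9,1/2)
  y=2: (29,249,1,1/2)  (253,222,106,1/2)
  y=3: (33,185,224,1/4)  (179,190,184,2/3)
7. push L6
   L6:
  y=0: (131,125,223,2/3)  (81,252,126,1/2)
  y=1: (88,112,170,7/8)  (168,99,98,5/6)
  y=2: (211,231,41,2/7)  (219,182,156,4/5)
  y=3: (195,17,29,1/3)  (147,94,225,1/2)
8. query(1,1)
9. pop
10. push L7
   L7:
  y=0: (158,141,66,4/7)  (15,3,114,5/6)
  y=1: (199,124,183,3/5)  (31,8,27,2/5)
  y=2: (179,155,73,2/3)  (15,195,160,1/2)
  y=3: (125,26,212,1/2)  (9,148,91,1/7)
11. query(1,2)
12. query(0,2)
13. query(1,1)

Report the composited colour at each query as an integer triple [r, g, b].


(1,0) stack=L1,L2,L3; from [0,0,0]:
after L1 α=1/3: [157/3, 23/3, 33]
after L2 α=4/5: [2209/15, 227/15, 421/5]
after L3 α=3/7: [2683/15, 12338/105, 4189/35]
= [179, 118, 120]

query (1,1) [L1,L2,L3,L4,L5,L6] — begin 0,0,0
L1 α=3/4: [291/4, 135, 9/2]
L2 α=3/4: [1407/16, 213/2, 93/8]
L3 α=1/6: [2489/32, 1187/12, 651/16]
L4 α=1/4: [10763/128, 1287/16, 3937/64]
L5 α=1/2: [28043/256, 3879/32, 4513/128]
L6 α=5/6: [243083/1536, 6573/64, 22411/256]
→ [158, 103, 88]

query (1,2) [L1,L2,L3,L4,L5,L7] — begin 0,0,0
L1 α=1/2: [165/2, 3, 54]
L2 α=3/4: [933/8, 513/4, 315/2]
L3 α=1: [227, 224, 170]
L4 α=2/3: [661/3, 158, 644/3]
L5 α=1/2: [710/3, 190, 481/3]
L7 α=1/2: [755/6, 385/2, 961/6]
rounded: [126, 192, 160]

query (0,2) [L1,L2,L3,L4,L5,L7] — begin 0,0,0
L1 α=1/2: [23, 73/2, 145/2]
L2 α=3/4: [377/4, 757/8, 1591/8]
L3 α=1/3: [595/6, 877/12, 2215/12]
L4 α=3/4: [2233/24, 4657/48, 6679/48]
L5 α=1/2: [2929/48, 16609/96, 6727/96]
L7 α=2/3: [20113/144, 46369/288, 20743/288]
= [140, 161, 72]

at x=1,y=1 over L1,L2,L3,L4,L5,L7:
+L1 (α=3/4) → [291/4, 135, 9/2]
+L2 (α=3/4) → [1407/16, 213/2, 93/8]
+L3 (α=1/6) → [2489/32, 1187/12, 651/16]
+L4 (α=1/4) → [10763/128, 1287/16, 3937/64]
+L5 (α=1/2) → [28043/256, 3879/32, 4513/128]
+L7 (α=2/5) → [100001/1280, 12149/160, 20451/640]
rounded: [78, 76, 32]


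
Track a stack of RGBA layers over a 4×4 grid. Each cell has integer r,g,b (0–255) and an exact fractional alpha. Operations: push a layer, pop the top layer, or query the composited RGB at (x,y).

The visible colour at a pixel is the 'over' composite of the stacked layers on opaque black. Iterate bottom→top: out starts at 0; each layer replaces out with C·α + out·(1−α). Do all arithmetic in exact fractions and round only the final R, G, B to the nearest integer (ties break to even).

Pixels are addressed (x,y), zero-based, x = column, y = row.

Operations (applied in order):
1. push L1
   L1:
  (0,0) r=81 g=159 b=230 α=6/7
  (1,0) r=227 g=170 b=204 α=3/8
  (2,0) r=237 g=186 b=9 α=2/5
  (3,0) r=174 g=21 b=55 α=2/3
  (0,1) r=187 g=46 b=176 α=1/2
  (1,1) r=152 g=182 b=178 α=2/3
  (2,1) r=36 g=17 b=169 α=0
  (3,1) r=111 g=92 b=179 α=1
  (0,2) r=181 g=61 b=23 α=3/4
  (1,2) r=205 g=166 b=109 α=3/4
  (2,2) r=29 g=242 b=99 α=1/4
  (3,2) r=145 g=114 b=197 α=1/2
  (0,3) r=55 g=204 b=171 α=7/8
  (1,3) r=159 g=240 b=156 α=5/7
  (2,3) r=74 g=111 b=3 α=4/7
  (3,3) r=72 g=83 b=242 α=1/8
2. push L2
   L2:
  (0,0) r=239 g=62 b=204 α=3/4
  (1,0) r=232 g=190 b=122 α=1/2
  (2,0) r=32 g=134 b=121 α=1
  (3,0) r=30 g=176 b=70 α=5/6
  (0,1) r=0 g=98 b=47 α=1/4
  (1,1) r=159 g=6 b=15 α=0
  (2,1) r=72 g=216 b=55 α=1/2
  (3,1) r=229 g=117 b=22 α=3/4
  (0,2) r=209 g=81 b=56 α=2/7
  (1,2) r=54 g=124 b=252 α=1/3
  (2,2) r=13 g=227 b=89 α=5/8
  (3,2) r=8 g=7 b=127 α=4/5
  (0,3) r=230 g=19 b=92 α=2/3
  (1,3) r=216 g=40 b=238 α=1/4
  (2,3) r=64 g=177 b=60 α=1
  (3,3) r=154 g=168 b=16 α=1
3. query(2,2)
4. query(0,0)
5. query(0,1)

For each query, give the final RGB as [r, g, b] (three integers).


at x=2,y=2 over L1,L2:
+L1 (α=1/4) → [29/4, 121/2, 99/4]
+L2 (α=5/8) → [347/32, 2633/16, 2077/32]
= [11, 165, 65]

at x=0,y=0 over L1,L2:
+L1 (α=6/7) → [486/7, 954/7, 1380/7]
+L2 (α=3/4) → [5505/28, 564/7, 1416/7]
rounded: [197, 81, 202]

at x=0,y=1 over L1,L2:
after L1 α=1/2: [187/2, 23, 88]
after L2 α=1/4: [561/8, 167/4, 311/4]
rounded: [70, 42, 78]


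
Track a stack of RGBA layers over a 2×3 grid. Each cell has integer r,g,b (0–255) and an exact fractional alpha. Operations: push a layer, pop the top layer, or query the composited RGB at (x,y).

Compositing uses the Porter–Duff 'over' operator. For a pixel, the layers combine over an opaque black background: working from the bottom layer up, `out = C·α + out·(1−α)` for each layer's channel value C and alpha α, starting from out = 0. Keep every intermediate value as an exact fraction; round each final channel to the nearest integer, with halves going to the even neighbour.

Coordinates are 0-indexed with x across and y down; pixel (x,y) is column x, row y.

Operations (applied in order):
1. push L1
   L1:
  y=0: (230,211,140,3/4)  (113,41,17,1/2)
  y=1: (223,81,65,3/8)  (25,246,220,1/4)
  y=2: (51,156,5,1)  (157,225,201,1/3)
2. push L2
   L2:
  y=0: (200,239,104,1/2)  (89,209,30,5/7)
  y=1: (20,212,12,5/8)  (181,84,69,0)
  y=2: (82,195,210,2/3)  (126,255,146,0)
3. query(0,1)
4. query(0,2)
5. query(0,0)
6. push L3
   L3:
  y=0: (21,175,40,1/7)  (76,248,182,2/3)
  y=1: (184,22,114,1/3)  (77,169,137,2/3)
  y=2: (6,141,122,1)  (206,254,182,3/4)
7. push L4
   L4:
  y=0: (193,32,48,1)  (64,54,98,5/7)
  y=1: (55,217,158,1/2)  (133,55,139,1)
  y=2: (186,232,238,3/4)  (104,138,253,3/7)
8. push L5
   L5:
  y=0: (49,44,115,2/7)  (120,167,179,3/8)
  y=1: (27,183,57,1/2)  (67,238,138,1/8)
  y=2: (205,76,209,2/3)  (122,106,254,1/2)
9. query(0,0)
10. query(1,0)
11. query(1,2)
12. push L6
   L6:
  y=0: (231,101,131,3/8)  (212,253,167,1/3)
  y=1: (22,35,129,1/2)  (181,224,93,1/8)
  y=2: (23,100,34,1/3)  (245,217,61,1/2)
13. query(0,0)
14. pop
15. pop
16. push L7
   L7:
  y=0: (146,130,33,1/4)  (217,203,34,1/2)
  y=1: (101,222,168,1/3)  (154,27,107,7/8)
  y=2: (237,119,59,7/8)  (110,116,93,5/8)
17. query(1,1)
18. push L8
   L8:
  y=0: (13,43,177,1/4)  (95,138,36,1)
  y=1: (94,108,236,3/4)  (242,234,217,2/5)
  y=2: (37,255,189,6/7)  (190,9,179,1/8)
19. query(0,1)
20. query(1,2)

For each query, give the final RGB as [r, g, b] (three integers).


at x=0,y=1 over L1,L2:
L1 α=3/8: [669/8, 243/8, 195/8]
L2 α=5/8: [2807/64, 9209/64, 1065/64]
= [44, 144, 17]

query (0,2) [L1,L2] — begin 0,0,0
after L1 α=1: [51, 156, 5]
after L2 α=2/3: [215/3, 182, 425/3]
→ [72, 182, 142]

query (0,0) [L1,L2] — begin 0,0,0
+L1 (α=3/4) → [345/2, 633/4, 105]
+L2 (α=1/2) → [745/4, 1589/8, 209/2]
rounded: [186, 199, 104]

(0,0) stack=L1,L2,L3,L4,L5; from [0,0,0]:
+L1 (α=3/4) → [345/2, 633/4, 105]
+L2 (α=1/2) → [745/4, 1589/8, 209/2]
+L3 (α=1/7) → [2277/14, 781/4, 667/7]
+L4 (α=1) → [193, 32, 48]
+L5 (α=2/7) → [1063/7, 248/7, 470/7]
→ [152, 35, 67]

at x=1,y=0 over L1,L2,L3,L4,L5:
+L1 (α=1/2) → [113/2, 41/2, 17/2]
+L2 (α=5/7) → [558/7, 1086/7, 167/7]
+L3 (α=2/3) → [1622/21, 4558/21, 905/7]
+L4 (α=5/7) → [9964/147, 14786/147, 5240/49]
+L5 (α=3/8) → [25685/294, 147577/1176, 52513/392]
rounded: [87, 125, 134]

(1,2) stack=L1,L2,L3,L4,L5; from [0,0,0]:
+L1 (α=1/3) → [157/3, 75, 67]
+L2 (α=0) → [157/3, 75, 67]
+L3 (α=3/4) → [2011/12, 837/4, 613/4]
+L4 (α=3/7) → [421/3, 1251/7, 196]
+L5 (α=1/2) → [787/6, 1993/14, 225]
→ [131, 142, 225]

query (0,0) [L1,L2,L3,L4,L5,L6] — begin 0,0,0
+L1 (α=3/4) → [345/2, 633/4, 105]
+L2 (α=1/2) → [745/4, 1589/8, 209/2]
+L3 (α=1/7) → [2277/14, 781/4, 667/7]
+L4 (α=1) → [193, 32, 48]
+L5 (α=2/7) → [1063/7, 248/7, 470/7]
+L6 (α=3/8) → [5083/28, 3361/56, 5101/56]
= [182, 60, 91]

at x=1,y=1 over L1,L2,L3,L4,L7:
after L1 α=1/4: [25/4, 123/2, 55]
after L2 α=0: [25/4, 123/2, 55]
after L3 α=2/3: [641/12, 799/6, 329/3]
after L4 α=1: [133, 55, 139]
after L7 α=7/8: [1211/8, 61/2, 111]
= [151, 30, 111]

(0,1) stack=L1,L2,L3,L4,L7,L8; from [0,0,0]:
after L1 α=3/8: [669/8, 243/8, 195/8]
after L2 α=5/8: [2807/64, 9209/64, 1065/64]
after L3 α=1/3: [8695/96, 9913/96, 1571/32]
after L4 α=1/2: [13975/192, 30745/192, 6627/64]
after L7 α=1/3: [23671/288, 52057/288, 4001/32]
after L8 α=3/4: [104887/1152, 145369/1152, 26657/128]
rounded: [91, 126, 208]

at x=1,y=2 over L1,L2,L3,L4,L7,L8:
after L1 α=1/3: [157/3, 75, 67]
after L2 α=0: [157/3, 75, 67]
after L3 α=3/4: [2011/12, 837/4, 613/4]
after L4 α=3/7: [421/3, 1251/7, 196]
after L7 α=5/8: [971/8, 7813/56, 1053/8]
after L8 α=1/8: [8317/64, 7885/64, 8803/64]
rounded: [130, 123, 138]
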